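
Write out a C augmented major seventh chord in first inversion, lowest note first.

E – G♯ – B – C

In root position, C augmented major seventh is C–E–G♯–B.
First inversion puts the third (E) in the bass.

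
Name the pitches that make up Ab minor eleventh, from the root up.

Ab minor eleventh is a minor eleventh built on Ab.
Ab — root
Cb — minor 3rd
Eb — perfect 5th
Gb — minor 7th
Bb — major 9th
Db — perfect 11th

Ab, Cb, Eb, Gb, Bb, Db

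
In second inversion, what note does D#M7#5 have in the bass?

D#M7#5 = D#–F##–A##–C##. Second inversion → fifth in the bass = A##.

A##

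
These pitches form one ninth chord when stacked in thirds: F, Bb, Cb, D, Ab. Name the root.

Bb

Arranged so that each adjacent pair is a third by letter name: Bb – D – F – Ab – Cb.
The bottom of that stack, Bb, is the root (this is Bb dominant seventh flat nine).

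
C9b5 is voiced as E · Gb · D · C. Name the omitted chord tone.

Bb

C9b5 = C, E, Gb, Bb, D. The voicing lacks the 7th (minor 7th), Bb.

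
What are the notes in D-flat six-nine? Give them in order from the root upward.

D-flat six-nine: six-nine on Db.
Root: Db
Major 3rd (3rd): F
Perfect 5th (5th): Ab
Major 6th (6th): Bb
Major 9th (9th): Eb

Db  F  Ab  Bb  Eb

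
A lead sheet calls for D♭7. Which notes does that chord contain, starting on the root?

Root D♭, quality dominant seventh:
Root: D♭
Major 3rd (3rd): F
Perfect 5th (5th): A♭
Minor 7th (7th): C♭

D♭ – F – A♭ – C♭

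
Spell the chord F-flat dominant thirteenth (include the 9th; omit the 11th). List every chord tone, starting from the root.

F-flat, A-flat, C-flat, E-double-flat, G-flat, D-flat

F-flat dominant thirteenth is a dominant thirteenth built on F-flat.
- root: F-flat
- major 3rd: A-flat
- perfect 5th: C-flat
- minor 7th: E-double-flat
- major 9th: G-flat
- major 13th: D-flat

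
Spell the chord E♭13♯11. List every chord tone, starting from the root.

E♭13♯11 is a dominant thirteenth sharp eleven built on E♭.
- root: E♭
- major 3rd: G
- perfect 5th: B♭
- minor 7th: D♭
- major 9th: F
- augmented 11th: A
- major 13th: C

E♭, G, B♭, D♭, F, A, C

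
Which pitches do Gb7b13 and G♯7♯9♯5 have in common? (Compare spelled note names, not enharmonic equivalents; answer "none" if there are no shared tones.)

Gb7b13 = Gb, Bb, Db, Fb, Ebb.
G♯7♯9♯5 = G#, B#, D##, F#, A##.
Shared: none.

none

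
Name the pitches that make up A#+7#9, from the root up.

A#+7#9 is a dominant seventh sharp nine sharp five built on A#.
Root: A#
Major 3rd (3rd): C##
Augmented 5th (5th): E##
Minor 7th (7th): G#
Augmented 9th (9th): B##

A#  C##  E##  G#  B##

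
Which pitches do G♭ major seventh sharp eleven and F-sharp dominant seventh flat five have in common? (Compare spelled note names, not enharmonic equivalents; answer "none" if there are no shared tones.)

G♭ major seventh sharp eleven: G-flat B-flat D-flat F C
F-sharp dominant seventh flat five: F-sharp A-sharp C E
Common to both → C.

C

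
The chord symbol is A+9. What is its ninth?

B

A+9 is built on A; its 9th is a major 9th above the root.
A second above A uses the letter B, and the major 9th above A is B.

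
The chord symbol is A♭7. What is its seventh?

A♭7 is built on Ab; its 7th is a minor 7th above the root.
A seventh above A uses the letter G, and the minor 7th above Ab is Gb.

Gb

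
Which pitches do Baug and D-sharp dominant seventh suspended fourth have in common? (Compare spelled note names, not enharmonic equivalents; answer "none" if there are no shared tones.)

Baug: B D# F##
D-sharp dominant seventh suspended fourth: D# G# A# C#
Common to both → D#.

D#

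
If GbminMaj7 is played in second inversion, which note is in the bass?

GbminMaj7 in root position is G♭–B𝄫–D♭–F.
Second inversion places the fifth in the bass, which is D♭.

D♭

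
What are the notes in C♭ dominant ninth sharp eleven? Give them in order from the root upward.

Root C-flat, quality dominant ninth sharp eleven:
C-flat — root
E-flat — major 3rd
G-flat — perfect 5th
B-double-flat — minor 7th
D-flat — major 9th
F — augmented 11th

C-flat, E-flat, G-flat, B-double-flat, D-flat, F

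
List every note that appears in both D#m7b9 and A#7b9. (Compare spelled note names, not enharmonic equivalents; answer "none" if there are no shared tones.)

A#

D#m7b9 = D#, F#, A#, C#, E.
A#7b9 = A#, C##, E#, G#, B.
Shared: A#.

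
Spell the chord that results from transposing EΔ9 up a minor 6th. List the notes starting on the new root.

C, E, G, B, D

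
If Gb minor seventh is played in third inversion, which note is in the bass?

Gb minor seventh in root position is Gb–Bbb–Db–Fb.
Third inversion places the seventh in the bass, which is Fb.

Fb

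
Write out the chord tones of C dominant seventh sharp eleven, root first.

C – E – G – B♭ – F♯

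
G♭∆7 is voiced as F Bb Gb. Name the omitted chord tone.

The full G♭∆7 chord is Gb, Bb, Db, F.
Comparing with the voicing, the perfect 5th (5th) — Db — is absent.

Db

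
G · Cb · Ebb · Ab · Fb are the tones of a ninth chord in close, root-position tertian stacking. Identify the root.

Fb

Arranged so that each adjacent pair is a third by letter name: Fb – Ab – Cb – Ebb – G.
The bottom of that stack, Fb, is the root (this is Fb dominant seventh sharp nine).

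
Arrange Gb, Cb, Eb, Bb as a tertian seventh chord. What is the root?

Cb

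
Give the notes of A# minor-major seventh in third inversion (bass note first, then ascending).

G-double-sharp A-sharp C-sharp E-sharp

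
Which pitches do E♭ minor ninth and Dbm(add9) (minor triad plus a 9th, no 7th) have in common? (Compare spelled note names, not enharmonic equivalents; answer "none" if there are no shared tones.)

E♭ minor ninth: E♭ G♭ B♭ D♭ F
Dbm(add9): D♭ F♭ A♭ E♭
Common to both → E♭, D♭.

E♭  D♭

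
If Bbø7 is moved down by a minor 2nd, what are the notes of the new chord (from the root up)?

A minor 2nd down from Bb is A, so the new chord is A half-diminished seventh.
A — root
C — minor 3rd
Eb — diminished 5th
G — minor 7th

A, C, Eb, G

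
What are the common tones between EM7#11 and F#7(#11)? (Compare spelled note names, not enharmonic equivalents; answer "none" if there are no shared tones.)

E, A♯

EM7#11 = E, G♯, B, D♯, A♯.
F#7(#11) = F♯, A♯, C♯, E, B♯.
Shared: E, A♯.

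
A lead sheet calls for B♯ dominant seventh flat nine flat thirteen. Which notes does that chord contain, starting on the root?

B♯ dominant seventh flat nine flat thirteen is a dominant seventh flat nine flat thirteen built on B#.
Root: B#
Major 3rd (3rd): D##
Perfect 5th (5th): F##
Minor 7th (7th): A#
Minor 9th (9th): C#
Minor 13th (13th): G#

B# D## F## A# C# G#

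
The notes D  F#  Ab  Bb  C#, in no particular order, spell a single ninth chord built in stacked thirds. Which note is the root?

Bb

Arranged so that each adjacent pair is a third by letter name: Bb – D – F# – Ab – C#.
The bottom of that stack, Bb, is the root (this is Bb dominant seventh sharp nine sharp five).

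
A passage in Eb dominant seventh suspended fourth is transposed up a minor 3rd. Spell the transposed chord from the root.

Gb – Cb – Db – Fb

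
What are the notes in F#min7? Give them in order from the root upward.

F#min7: minor seventh on F♯.
root → F♯
3rd (minor 3rd) → A
5th (perfect 5th) → C♯
7th (minor 7th) → E

F♯  A  C♯  E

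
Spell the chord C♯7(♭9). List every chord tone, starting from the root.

C♯, E♯, G♯, B, D

C♯7(♭9) is a dominant seventh flat nine built on C♯.
root → C♯
3rd (major 3rd) → E♯
5th (perfect 5th) → G♯
7th (minor 7th) → B
9th (minor 9th) → D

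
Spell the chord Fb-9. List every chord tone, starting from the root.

Fb, Abb, Cb, Ebb, Gb

Fb-9: minor ninth on Fb.
Fb — root
Abb — minor 3rd
Cb — perfect 5th
Ebb — minor 7th
Gb — major 9th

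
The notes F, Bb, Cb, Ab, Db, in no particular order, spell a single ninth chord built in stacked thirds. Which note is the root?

Bb

Stacking in thirds gives Bb – Db – F – Ab – Cb, so Bb is the root — Bb minor seventh flat nine.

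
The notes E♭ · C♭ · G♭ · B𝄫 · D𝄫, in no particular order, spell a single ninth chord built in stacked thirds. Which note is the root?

Arranged so that each adjacent pair is a third by letter name: C♭ – E♭ – G♭ – B𝄫 – D𝄫.
The bottom of that stack, C♭, is the root (this is C♭ dominant seventh flat nine).

C♭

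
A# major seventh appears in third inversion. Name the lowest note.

G-double-sharp

A# major seventh in root position is A-sharp–C-double-sharp–E-sharp–G-double-sharp.
Third inversion places the seventh in the bass, which is G-double-sharp.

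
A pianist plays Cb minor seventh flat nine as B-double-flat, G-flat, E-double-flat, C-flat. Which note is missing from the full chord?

D-double-flat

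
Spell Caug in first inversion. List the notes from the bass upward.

Caug = C–E–G♯; first inversion → third (E) lowest.

E, G♯, C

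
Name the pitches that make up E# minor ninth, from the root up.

E-sharp, G-sharp, B-sharp, D-sharp, F-double-sharp

E# minor ninth is a minor ninth built on E-sharp.
Root: E-sharp
Minor 3rd (3rd): G-sharp
Perfect 5th (5th): B-sharp
Minor 7th (7th): D-sharp
Major 9th (9th): F-double-sharp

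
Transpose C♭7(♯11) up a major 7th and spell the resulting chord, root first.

B♭ D F A♭ E

C♭ up a major 7th → B♭. New chord: B♭ dominant seventh sharp eleven.
- root: B♭
- major 3rd: D
- perfect 5th: F
- minor 7th: A♭
- augmented 11th: E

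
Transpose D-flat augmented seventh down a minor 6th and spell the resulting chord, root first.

A minor 6th down from D-flat is F, so the new chord is F augmented seventh.
F — root
A — major 3rd
C-sharp — augmented 5th
E-flat — minor 7th

F, A, C-sharp, E-flat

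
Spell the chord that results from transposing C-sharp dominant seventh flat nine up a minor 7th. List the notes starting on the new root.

Transposed root: C-sharp → B (minor 7th up). So we spell B dominant seventh flat nine:
B — root
D-sharp — major 3rd
F-sharp — perfect 5th
A — minor 7th
C — minor 9th

B D-sharp F-sharp A C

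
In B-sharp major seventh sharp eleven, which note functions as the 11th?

E##

B-sharp major seventh sharp eleven is built on B#; its 11th is an augmented 11th above the root.
A fourth above B uses the letter E, and the augmented 11th above B# is E##.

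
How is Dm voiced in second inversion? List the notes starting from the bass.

In root position, Dm is D–F–A.
Second inversion puts the fifth (A) in the bass.

A, D, F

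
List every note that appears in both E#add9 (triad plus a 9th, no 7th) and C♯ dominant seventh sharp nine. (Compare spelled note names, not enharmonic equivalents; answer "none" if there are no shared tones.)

E#add9: E♯ G𝄪 B♯ F𝄪
C♯ dominant seventh sharp nine: C♯ E♯ G♯ B D𝄪
Common to both → E♯.

E♯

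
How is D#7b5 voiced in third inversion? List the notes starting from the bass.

C# – D# – F## – A

D#7b5 = D#–F##–A–C#; third inversion → seventh (C#) lowest.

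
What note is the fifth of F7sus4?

C

Root of F7sus4 = F. The 5th is a perfect 5th: F up a perfect 5th → C.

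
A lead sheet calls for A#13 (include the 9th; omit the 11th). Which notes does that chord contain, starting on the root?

A#  C##  E#  G#  B#  F##

A#13 is a dominant thirteenth built on A#.
root → A#
3rd (major 3rd) → C##
5th (perfect 5th) → E#
7th (minor 7th) → G#
9th (major 9th) → B#
13th (major 13th) → F##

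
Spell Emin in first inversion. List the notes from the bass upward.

G – B – E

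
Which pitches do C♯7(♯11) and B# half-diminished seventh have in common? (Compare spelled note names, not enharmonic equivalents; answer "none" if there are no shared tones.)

C♯7(♯11): C♯ E♯ G♯ B F𝄪
B# half-diminished seventh: B♯ D♯ F♯ A♯
Common to both → none.

none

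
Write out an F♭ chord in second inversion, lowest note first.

Cb, Fb, Ab

In root position, F♭ is Fb–Ab–Cb.
Second inversion puts the fifth (Cb) in the bass.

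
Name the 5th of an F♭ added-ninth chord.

C-flat

F♭ added-ninth is built on F-flat; its 5th is a perfect 5th above the root.
A fifth above F uses the letter C, and the perfect 5th above F-flat is C-flat.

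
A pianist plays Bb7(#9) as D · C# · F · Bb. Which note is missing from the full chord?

Ab

The full Bb7(#9) chord is Bb, D, F, Ab, C#.
Comparing with the voicing, the minor 7th (7th) — Ab — is absent.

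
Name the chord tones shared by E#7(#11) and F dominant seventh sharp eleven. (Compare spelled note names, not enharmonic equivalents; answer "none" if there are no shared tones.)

E#7(#11): E# G## B# D# A##
F dominant seventh sharp eleven: F A C Eb B
Common to both → none.

none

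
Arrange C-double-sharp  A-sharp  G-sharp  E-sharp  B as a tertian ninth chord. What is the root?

A-sharp

Stacking in thirds gives A-sharp – C-double-sharp – E-sharp – G-sharp – B, so A-sharp is the root — A-sharp dominant seventh flat nine.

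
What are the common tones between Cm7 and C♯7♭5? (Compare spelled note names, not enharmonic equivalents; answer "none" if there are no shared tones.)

Cm7: C E♭ G B♭
C♯7♭5: C♯ E♯ G B
Common to both → G.

G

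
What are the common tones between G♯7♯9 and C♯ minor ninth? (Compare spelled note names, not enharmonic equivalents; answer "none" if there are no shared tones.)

G♯7♯9 = G♯, B♯, D♯, F♯, A𝄪.
C♯ minor ninth = C♯, E, G♯, B, D♯.
Shared: G♯, D♯.

G♯, D♯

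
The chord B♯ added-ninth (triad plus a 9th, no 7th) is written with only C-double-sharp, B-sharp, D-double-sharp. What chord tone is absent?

F-double-sharp

The full B♯ added-ninth chord is B-sharp, D-double-sharp, F-double-sharp, C-double-sharp.
Comparing with the voicing, the perfect 5th (5th) — F-double-sharp — is absent.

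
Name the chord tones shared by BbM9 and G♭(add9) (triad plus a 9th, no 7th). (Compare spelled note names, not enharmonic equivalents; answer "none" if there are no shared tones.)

Bb

BbM9 = Bb, D, F, A, C.
G♭(add9) = Gb, Bb, Db, Ab.
Shared: Bb.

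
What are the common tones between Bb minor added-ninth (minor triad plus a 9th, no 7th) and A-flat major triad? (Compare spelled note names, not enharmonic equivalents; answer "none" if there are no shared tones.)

Bb minor added-ninth = Bb, Db, F, C.
A-flat major triad = Ab, C, Eb.
Shared: C.

C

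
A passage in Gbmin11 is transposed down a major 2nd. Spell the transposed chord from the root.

A major 2nd down from Gb is Fb, so the new chord is Fb minor eleventh.
- root: Fb
- minor 3rd: Abb
- perfect 5th: Cb
- minor 7th: Ebb
- major 9th: Gb
- perfect 11th: Bbb

Fb, Abb, Cb, Ebb, Gb, Bbb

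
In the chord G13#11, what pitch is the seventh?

F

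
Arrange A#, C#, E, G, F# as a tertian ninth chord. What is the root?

Stacking in thirds gives F# – A# – C# – E – G, so F# is the root — F# dominant seventh flat nine.

F#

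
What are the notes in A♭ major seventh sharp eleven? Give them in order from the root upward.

A-flat, C, E-flat, G, D

A♭ major seventh sharp eleven: major seventh sharp eleven on A-flat.
Root: A-flat
Major 3rd (3rd): C
Perfect 5th (5th): E-flat
Major 7th (7th): G
Augmented 11th (11th): D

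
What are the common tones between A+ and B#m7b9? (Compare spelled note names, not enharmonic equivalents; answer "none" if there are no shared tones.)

C♯

A+ = A, C♯, E♯.
B#m7b9 = B♯, D♯, F𝄪, A♯, C♯.
Shared: C♯.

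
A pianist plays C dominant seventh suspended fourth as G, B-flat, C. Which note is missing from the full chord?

F

C dominant seventh suspended fourth = C, F, G, B-flat. The voicing lacks the 4th (perfect 4th), F.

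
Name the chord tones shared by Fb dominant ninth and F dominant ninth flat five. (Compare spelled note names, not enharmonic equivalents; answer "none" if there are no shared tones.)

C-flat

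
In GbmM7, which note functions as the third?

GbmM7 is built on Gb; its 3rd is a minor 3rd above the root.
A third above G uses the letter B, and the minor 3rd above Gb is Bbb.

Bbb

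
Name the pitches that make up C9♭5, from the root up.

Root C, quality dominant ninth flat five:
root → C
3rd (major 3rd) → E
5th (diminished 5th) → G♭
7th (minor 7th) → B♭
9th (major 9th) → D

C – E – G♭ – B♭ – D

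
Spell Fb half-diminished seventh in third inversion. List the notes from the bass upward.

Fb half-diminished seventh = F-flat–A-double-flat–C-double-flat–E-double-flat; third inversion → seventh (E-double-flat) lowest.

E-double-flat, F-flat, A-double-flat, C-double-flat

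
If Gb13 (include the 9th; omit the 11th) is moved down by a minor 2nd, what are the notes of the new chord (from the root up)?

A minor 2nd down from Gb is F, so the new chord is F dominant thirteenth.
- root: F
- major 3rd: A
- perfect 5th: C
- minor 7th: Eb
- major 9th: G
- major 13th: D

F, A, C, Eb, G, D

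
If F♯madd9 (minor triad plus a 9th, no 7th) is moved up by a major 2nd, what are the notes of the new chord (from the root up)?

A major 2nd up from F# is G#, so the new chord is G# minor added-ninth.
Root: G#
Minor 3rd (3rd): B
Perfect 5th (5th): D#
Major 9th (9th): A#

G#, B, D#, A#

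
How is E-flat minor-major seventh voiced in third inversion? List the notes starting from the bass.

D, E-flat, G-flat, B-flat

In root position, E-flat minor-major seventh is E-flat–G-flat–B-flat–D.
Third inversion puts the seventh (D) in the bass.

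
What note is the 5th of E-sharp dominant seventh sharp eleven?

B#

Root of E-sharp dominant seventh sharp eleven = E#. The 5th is a perfect 5th: E# up a perfect 5th → B#.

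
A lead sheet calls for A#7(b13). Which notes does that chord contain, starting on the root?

A#  C##  E#  G#  F#

A#7(b13): dominant seventh flat thirteen on A#.
Root: A#
Major 3rd (3rd): C##
Perfect 5th (5th): E#
Minor 7th (7th): G#
Minor 13th (13th): F#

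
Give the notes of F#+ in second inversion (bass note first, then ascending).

F#+ = F#–A#–C##; second inversion → fifth (C##) lowest.

C##, F#, A#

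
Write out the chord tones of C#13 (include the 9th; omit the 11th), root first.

C♯  E♯  G♯  B  D♯  A♯

C#13 is a dominant thirteenth built on C♯.
- root: C♯
- major 3rd: E♯
- perfect 5th: G♯
- minor 7th: B
- major 9th: D♯
- major 13th: A♯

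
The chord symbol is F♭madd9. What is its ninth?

Root of F♭madd9 = Fb. The 9th is a major 9th: Fb up a major 9th → Gb.

Gb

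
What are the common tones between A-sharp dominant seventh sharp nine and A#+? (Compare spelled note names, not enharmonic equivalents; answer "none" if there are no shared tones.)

A# – C##

A-sharp dominant seventh sharp nine: A# C## E# G# B##
A#+: A# C## E##
Common to both → A#, C##.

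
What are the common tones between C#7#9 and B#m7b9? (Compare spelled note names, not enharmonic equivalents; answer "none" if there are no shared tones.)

C#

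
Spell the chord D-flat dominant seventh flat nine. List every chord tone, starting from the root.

D-flat dominant seventh flat nine is a dominant seventh flat nine built on D-flat.
Root: D-flat
Major 3rd (3rd): F
Perfect 5th (5th): A-flat
Minor 7th (7th): C-flat
Minor 9th (9th): E-double-flat

D-flat – F – A-flat – C-flat – E-double-flat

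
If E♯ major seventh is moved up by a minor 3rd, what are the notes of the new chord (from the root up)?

G# B# D# F##

Transposed root: E# → G# (minor 3rd up). So we spell G# major seventh:
root → G#
3rd (major 3rd) → B#
5th (perfect 5th) → D#
7th (major 7th) → F##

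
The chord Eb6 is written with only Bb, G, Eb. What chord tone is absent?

Eb6 = Eb, G, Bb, C. The voicing lacks the 6th (major 6th), C.

C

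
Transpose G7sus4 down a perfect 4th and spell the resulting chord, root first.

D  G  A  C

A perfect 4th down from G is D, so the new chord is D dominant seventh suspended fourth.
root → D
4th (perfect 4th) → G
5th (perfect 5th) → A
7th (minor 7th) → C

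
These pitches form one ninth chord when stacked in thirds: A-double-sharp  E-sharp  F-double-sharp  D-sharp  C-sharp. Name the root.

D-sharp

Stacking in thirds gives D-sharp – F-double-sharp – A-double-sharp – C-sharp – E-sharp, so D-sharp is the root — D-sharp dominant ninth sharp five.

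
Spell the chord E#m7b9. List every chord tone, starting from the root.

E# – G# – B# – D# – F#

E#m7b9: minor seventh flat nine on E#.
Root: E#
Minor 3rd (3rd): G#
Perfect 5th (5th): B#
Minor 7th (7th): D#
Minor 9th (9th): F#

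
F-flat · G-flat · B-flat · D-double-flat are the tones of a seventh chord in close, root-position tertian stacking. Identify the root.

G-flat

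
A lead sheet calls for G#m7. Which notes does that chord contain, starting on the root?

G#m7: minor seventh on G#.
root → G#
3rd (minor 3rd) → B
5th (perfect 5th) → D#
7th (minor 7th) → F#

G# B D# F#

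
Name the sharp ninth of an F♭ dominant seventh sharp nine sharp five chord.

G

Root of F♭ dominant seventh sharp nine sharp five = Fb. The 9th is an augmented 9th: Fb up an augmented 9th → G.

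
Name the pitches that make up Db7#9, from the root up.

Db  F  Ab  Cb  E

Root Db, quality dominant seventh sharp nine:
root → Db
3rd (major 3rd) → F
5th (perfect 5th) → Ab
7th (minor 7th) → Cb
9th (augmented 9th) → E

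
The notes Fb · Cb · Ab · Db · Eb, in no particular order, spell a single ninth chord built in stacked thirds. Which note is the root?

Stacking in thirds gives Db – Fb – Ab – Cb – Eb, so Db is the root — Db minor ninth.

Db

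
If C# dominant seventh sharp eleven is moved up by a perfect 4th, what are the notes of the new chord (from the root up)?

F-sharp A-sharp C-sharp E B-sharp

A perfect 4th up from C-sharp is F-sharp, so the new chord is F-sharp dominant seventh sharp eleven.
- root: F-sharp
- major 3rd: A-sharp
- perfect 5th: C-sharp
- minor 7th: E
- augmented 11th: B-sharp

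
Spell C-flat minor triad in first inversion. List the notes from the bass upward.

E-double-flat – G-flat – C-flat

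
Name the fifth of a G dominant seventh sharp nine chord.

D

G dominant seventh sharp nine is built on G; its 5th is a perfect 5th above the root.
A fifth above G uses the letter D, and the perfect 5th above G is D.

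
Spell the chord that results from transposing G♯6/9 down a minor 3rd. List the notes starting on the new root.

E# – G## – B# – C## – F##

G# down a minor 3rd → E#. New chord: E# six-nine.
root → E#
3rd (major 3rd) → G##
5th (perfect 5th) → B#
6th (major 6th) → C##
9th (major 9th) → F##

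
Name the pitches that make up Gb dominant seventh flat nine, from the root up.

Root Gb, quality dominant seventh flat nine:
Root: Gb
Major 3rd (3rd): Bb
Perfect 5th (5th): Db
Minor 7th (7th): Fb
Minor 9th (9th): Abb

Gb – Bb – Db – Fb – Abb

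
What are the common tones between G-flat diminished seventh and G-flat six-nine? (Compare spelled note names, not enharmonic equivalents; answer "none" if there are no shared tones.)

G-flat diminished seventh = G-flat, B-double-flat, D-double-flat, F-double-flat.
G-flat six-nine = G-flat, B-flat, D-flat, E-flat, A-flat.
Shared: G-flat.

G-flat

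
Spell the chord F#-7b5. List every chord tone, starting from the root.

F#-7b5: half-diminished seventh on F♯.
- root: F♯
- minor 3rd: A
- diminished 5th: C
- minor 7th: E

F♯, A, C, E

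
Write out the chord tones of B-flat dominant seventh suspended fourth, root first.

Bb – Eb – F – Ab

B-flat dominant seventh suspended fourth is a dominant seventh suspended fourth built on Bb.
- root: Bb
- perfect 4th: Eb
- perfect 5th: F
- minor 7th: Ab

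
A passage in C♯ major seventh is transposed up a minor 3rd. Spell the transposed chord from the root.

E, G#, B, D#

Transposed root: C# → E (minor 3rd up). So we spell E major seventh:
E — root
G# — major 3rd
B — perfect 5th
D# — major 7th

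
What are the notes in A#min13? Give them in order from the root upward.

A#, C#, E#, G#, B#, D#, F##

Root A#, quality minor thirteenth:
Root: A#
Minor 3rd (3rd): C#
Perfect 5th (5th): E#
Minor 7th (7th): G#
Major 9th (9th): B#
Perfect 11th (11th): D#
Major 13th (13th): F##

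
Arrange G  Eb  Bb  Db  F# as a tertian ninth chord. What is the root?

Eb

Stacking in thirds gives Eb – G – Bb – Db – F#, so Eb is the root — Eb dominant seventh sharp nine.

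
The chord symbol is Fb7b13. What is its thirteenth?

Fb7b13 is built on Fb; its 13th is a minor 13th above the root.
A sixth above F uses the letter D, and the minor 13th above Fb is Dbb.

Dbb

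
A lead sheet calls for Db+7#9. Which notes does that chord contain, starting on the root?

Db+7#9 is a dominant seventh sharp nine sharp five built on Db.
root → Db
3rd (major 3rd) → F
5th (augmented 5th) → A
7th (minor 7th) → Cb
9th (augmented 9th) → E

Db – F – A – Cb – E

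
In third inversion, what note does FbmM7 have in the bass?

Eb

FbmM7 = Fb–Abb–Cb–Eb. Third inversion → seventh in the bass = Eb.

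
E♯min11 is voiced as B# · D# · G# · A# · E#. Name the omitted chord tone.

F##

E♯min11 = E#, G#, B#, D#, F##, A#. The voicing lacks the 9th (major 9th), F##.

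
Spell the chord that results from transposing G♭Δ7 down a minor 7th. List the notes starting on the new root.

Ab, C, Eb, G

Gb down a minor 7th → Ab. New chord: Ab major seventh.
root → Ab
3rd (major 3rd) → C
5th (perfect 5th) → Eb
7th (major 7th) → G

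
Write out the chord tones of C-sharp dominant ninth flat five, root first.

C-sharp – E-sharp – G – B – D-sharp

C-sharp dominant ninth flat five: dominant ninth flat five on C-sharp.
- root: C-sharp
- major 3rd: E-sharp
- diminished 5th: G
- minor 7th: B
- major 9th: D-sharp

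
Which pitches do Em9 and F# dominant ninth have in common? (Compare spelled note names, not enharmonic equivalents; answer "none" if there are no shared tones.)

Em9: E G B D F#
F# dominant ninth: F# A# C# E G#
Common to both → E, F#.

E  F#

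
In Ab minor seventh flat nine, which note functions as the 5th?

E♭

Root of Ab minor seventh flat nine = A♭. The 5th is a perfect 5th: A♭ up a perfect 5th → E♭.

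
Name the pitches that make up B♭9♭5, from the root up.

Root Bb, quality dominant ninth flat five:
Root: Bb
Major 3rd (3rd): D
Diminished 5th (5th): Fb
Minor 7th (7th): Ab
Major 9th (9th): C

Bb, D, Fb, Ab, C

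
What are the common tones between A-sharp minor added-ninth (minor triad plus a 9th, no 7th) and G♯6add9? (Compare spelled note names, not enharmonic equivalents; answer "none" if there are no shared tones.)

A-sharp minor added-ninth = A#, C#, E#, B#.
G♯6add9 = G#, B#, D#, E#, A#.
Shared: A#, E#, B#.

A#  E#  B#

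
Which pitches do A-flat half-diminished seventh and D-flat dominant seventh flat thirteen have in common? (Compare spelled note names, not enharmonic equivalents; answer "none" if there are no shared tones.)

A-flat half-diminished seventh = A-flat, C-flat, E-double-flat, G-flat.
D-flat dominant seventh flat thirteen = D-flat, F, A-flat, C-flat, B-double-flat.
Shared: A-flat, C-flat.

A-flat C-flat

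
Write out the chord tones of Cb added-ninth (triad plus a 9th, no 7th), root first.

Cb added-ninth: added-ninth on Cb.
Root: Cb
Major 3rd (3rd): Eb
Perfect 5th (5th): Gb
Major 9th (9th): Db

Cb – Eb – Gb – Db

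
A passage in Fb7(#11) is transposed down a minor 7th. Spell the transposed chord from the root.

Fb down a minor 7th → Gb. New chord: Gb dominant seventh sharp eleven.
root → Gb
3rd (major 3rd) → Bb
5th (perfect 5th) → Db
7th (minor 7th) → Fb
11th (augmented 11th) → C

Gb – Bb – Db – Fb – C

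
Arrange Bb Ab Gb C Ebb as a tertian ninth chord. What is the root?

Ab

Stacking in thirds gives Ab – C – Ebb – Gb – Bb, so Ab is the root — Ab dominant ninth flat five.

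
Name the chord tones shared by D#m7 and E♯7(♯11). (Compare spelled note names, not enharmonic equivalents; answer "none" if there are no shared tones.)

D#

D#m7 = D#, F#, A#, C#.
E♯7(♯11) = E#, G##, B#, D#, A##.
Shared: D#.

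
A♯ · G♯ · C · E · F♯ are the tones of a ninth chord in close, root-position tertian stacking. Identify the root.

Stacking in thirds gives F♯ – A♯ – C – E – G♯, so F♯ is the root — F♯ dominant ninth flat five.

F♯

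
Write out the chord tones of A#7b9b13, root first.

Root A#, quality dominant seventh flat nine flat thirteen:
Root: A#
Major 3rd (3rd): C##
Perfect 5th (5th): E#
Minor 7th (7th): G#
Minor 9th (9th): B
Minor 13th (13th): F#

A#  C##  E#  G#  B  F#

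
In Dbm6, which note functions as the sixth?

Bb

Root of Dbm6 = Db. The 6th is a major 6th: Db up a major 6th → Bb.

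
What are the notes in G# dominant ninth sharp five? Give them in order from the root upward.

G-sharp  B-sharp  D-double-sharp  F-sharp  A-sharp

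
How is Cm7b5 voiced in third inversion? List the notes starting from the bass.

Bb, C, Eb, Gb

Cm7b5 = C–Eb–Gb–Bb; third inversion → seventh (Bb) lowest.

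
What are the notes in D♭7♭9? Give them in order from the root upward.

Root D♭, quality dominant seventh flat nine:
- root: D♭
- major 3rd: F
- perfect 5th: A♭
- minor 7th: C♭
- minor 9th: E𝄫

D♭ F A♭ C♭ E𝄫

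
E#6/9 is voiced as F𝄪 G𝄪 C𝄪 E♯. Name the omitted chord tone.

The full E#6/9 chord is E♯, G𝄪, B♯, C𝄪, F𝄪.
Comparing with the voicing, the perfect 5th (5th) — B♯ — is absent.

B♯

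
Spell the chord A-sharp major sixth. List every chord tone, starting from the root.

A-sharp major sixth is a major sixth built on A♯.
A♯ — root
C𝄪 — major 3rd
E♯ — perfect 5th
F𝄪 — major 6th

A♯, C𝄪, E♯, F𝄪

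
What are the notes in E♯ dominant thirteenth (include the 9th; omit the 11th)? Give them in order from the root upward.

E♯ dominant thirteenth: dominant thirteenth on E#.
Root: E#
Major 3rd (3rd): G##
Perfect 5th (5th): B#
Minor 7th (7th): D#
Major 9th (9th): F##
Major 13th (13th): C##

E# G## B# D# F## C##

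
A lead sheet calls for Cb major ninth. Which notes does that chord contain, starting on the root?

C-flat – E-flat – G-flat – B-flat – D-flat

Cb major ninth is a major ninth built on C-flat.
- root: C-flat
- major 3rd: E-flat
- perfect 5th: G-flat
- major 7th: B-flat
- major 9th: D-flat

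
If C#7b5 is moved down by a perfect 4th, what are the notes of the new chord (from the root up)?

G#, B#, D, F#

C# down a perfect 4th → G#. New chord: G# dominant seventh flat five.
Root: G#
Major 3rd (3rd): B#
Diminished 5th (5th): D
Minor 7th (7th): F#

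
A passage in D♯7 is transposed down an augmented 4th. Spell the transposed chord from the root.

An augmented 4th down from D♯ is A, so the new chord is A dominant seventh.
A — root
C♯ — major 3rd
E — perfect 5th
G — minor 7th

A – C♯ – E – G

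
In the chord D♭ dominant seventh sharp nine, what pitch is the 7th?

C-flat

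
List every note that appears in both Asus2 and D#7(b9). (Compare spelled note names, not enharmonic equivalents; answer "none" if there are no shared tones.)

E

Asus2: A B E
D#7(b9): D# F## A# C# E
Common to both → E.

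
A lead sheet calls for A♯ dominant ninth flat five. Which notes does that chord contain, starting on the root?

A♯ dominant ninth flat five is a dominant ninth flat five built on A#.
A# — root
C## — major 3rd
E — diminished 5th
G# — minor 7th
B# — major 9th

A#, C##, E, G#, B#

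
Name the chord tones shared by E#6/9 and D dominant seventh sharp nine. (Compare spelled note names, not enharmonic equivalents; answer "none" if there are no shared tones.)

E#6/9: E♯ G𝄪 B♯ C𝄪 F𝄪
D dominant seventh sharp nine: D F♯ A C E♯
Common to both → E♯.

E♯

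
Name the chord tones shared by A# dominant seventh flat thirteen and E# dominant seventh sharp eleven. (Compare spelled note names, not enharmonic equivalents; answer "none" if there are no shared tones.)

A# dominant seventh flat thirteen = A-sharp, C-double-sharp, E-sharp, G-sharp, F-sharp.
E# dominant seventh sharp eleven = E-sharp, G-double-sharp, B-sharp, D-sharp, A-double-sharp.
Shared: E-sharp.

E-sharp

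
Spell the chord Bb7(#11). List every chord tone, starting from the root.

Bb D F Ab E

Root Bb, quality dominant seventh sharp eleven:
Root: Bb
Major 3rd (3rd): D
Perfect 5th (5th): F
Minor 7th (7th): Ab
Augmented 11th (11th): E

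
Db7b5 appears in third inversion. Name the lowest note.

Db7b5 in root position is D♭–F–A𝄫–C♭.
Third inversion places the seventh in the bass, which is C♭.

C♭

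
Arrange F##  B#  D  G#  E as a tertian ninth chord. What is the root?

Arranged so that each adjacent pair is a third by letter name: E – G# – B# – D – F##.
The bottom of that stack, E, is the root (this is E dominant seventh sharp nine sharp five).

E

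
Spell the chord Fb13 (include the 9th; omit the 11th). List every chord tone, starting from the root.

Fb13 is a dominant thirteenth built on Fb.
- root: Fb
- major 3rd: Ab
- perfect 5th: Cb
- minor 7th: Ebb
- major 9th: Gb
- major 13th: Db

Fb – Ab – Cb – Ebb – Gb – Db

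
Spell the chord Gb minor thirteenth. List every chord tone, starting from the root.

Root G-flat, quality minor thirteenth:
- root: G-flat
- minor 3rd: B-double-flat
- perfect 5th: D-flat
- minor 7th: F-flat
- major 9th: A-flat
- perfect 11th: C-flat
- major 13th: E-flat

G-flat, B-double-flat, D-flat, F-flat, A-flat, C-flat, E-flat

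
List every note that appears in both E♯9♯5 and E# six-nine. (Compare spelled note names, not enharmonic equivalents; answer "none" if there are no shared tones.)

E♯9♯5 = E#, G##, B##, D#, F##.
E# six-nine = E#, G##, B#, C##, F##.
Shared: E#, G##, F##.

E# G## F##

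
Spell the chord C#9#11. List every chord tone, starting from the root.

C♯, E♯, G♯, B, D♯, F𝄪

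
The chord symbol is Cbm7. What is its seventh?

Cbm7 is built on Cb; its 7th is a minor 7th above the root.
A seventh above C uses the letter B, and the minor 7th above Cb is Bbb.

Bbb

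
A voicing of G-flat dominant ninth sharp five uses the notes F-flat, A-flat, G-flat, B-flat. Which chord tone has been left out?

D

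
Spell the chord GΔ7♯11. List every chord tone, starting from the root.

G – B – D – F# – C#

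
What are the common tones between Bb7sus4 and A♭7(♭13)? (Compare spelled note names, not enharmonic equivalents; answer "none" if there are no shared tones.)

Eb Ab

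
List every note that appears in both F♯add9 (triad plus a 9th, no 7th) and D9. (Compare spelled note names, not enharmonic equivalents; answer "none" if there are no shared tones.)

F♯add9: F# A# C# G#
D9: D F# A C E
Common to both → F#.

F#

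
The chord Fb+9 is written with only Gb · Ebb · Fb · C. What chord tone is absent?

Fb+9 = Fb, Ab, C, Ebb, Gb. The voicing lacks the 3rd (major 3rd), Ab.

Ab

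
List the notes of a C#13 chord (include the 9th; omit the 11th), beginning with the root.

Root C♯, quality dominant thirteenth:
C♯ — root
E♯ — major 3rd
G♯ — perfect 5th
B — minor 7th
D♯ — major 9th
A♯ — major 13th

C♯, E♯, G♯, B, D♯, A♯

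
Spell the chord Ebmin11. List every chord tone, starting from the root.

Eb  Gb  Bb  Db  F  Ab

Ebmin11 is a minor eleventh built on Eb.
Root: Eb
Minor 3rd (3rd): Gb
Perfect 5th (5th): Bb
Minor 7th (7th): Db
Major 9th (9th): F
Perfect 11th (11th): Ab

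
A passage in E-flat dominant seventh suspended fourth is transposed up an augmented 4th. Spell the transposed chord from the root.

An augmented 4th up from Eb is A, so the new chord is A dominant seventh suspended fourth.
- root: A
- perfect 4th: D
- perfect 5th: E
- minor 7th: G

A, D, E, G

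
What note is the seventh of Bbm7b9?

A♭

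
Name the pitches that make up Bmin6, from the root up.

Bmin6: minor sixth on B.
B — root
D — minor 3rd
F♯ — perfect 5th
G♯ — major 6th

B  D  F♯  G♯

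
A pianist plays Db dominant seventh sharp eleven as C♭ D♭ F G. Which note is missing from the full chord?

The full Db dominant seventh sharp eleven chord is D♭, F, A♭, C♭, G.
Comparing with the voicing, the perfect 5th (5th) — A♭ — is absent.

A♭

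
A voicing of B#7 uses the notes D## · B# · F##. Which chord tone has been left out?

B#7 = B#, D##, F##, A#. The voicing lacks the 7th (minor 7th), A#.

A#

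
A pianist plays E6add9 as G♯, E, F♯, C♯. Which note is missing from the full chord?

E6add9 = E, G♯, B, C♯, F♯. The voicing lacks the 5th (perfect 5th), B.

B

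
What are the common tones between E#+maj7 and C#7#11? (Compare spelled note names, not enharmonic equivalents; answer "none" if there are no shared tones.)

E#

E#+maj7 = E#, G##, B##, D##.
C#7#11 = C#, E#, G#, B, F##.
Shared: E#.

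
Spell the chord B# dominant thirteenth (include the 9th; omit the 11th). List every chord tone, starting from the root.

B-sharp D-double-sharp F-double-sharp A-sharp C-double-sharp G-double-sharp

B# dominant thirteenth is a dominant thirteenth built on B-sharp.
root → B-sharp
3rd (major 3rd) → D-double-sharp
5th (perfect 5th) → F-double-sharp
7th (minor 7th) → A-sharp
9th (major 9th) → C-double-sharp
13th (major 13th) → G-double-sharp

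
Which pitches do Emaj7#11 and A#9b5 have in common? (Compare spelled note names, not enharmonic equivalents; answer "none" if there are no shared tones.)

E – G♯ – A♯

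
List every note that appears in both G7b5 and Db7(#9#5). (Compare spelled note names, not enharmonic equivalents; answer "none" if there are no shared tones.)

G7b5 = G, B, Db, F.
Db7(#9#5) = Db, F, A, Cb, E.
Shared: Db, F.

Db – F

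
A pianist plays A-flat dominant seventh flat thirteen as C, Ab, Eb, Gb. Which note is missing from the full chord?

Fb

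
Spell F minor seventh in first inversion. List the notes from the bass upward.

In root position, F minor seventh is F–A-flat–C–E-flat.
First inversion puts the third (A-flat) in the bass.

A-flat, C, E-flat, F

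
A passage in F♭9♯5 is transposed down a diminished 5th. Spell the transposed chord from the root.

B♭ – D – F♯ – A♭ – C

Transposed root: F♭ → B♭ (diminished 5th down). So we spell B♭ dominant ninth sharp five:
- root: B♭
- major 3rd: D
- augmented 5th: F♯
- minor 7th: A♭
- major 9th: C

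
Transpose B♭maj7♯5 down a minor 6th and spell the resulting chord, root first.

D – F# – A# – C#

A minor 6th down from Bb is D, so the new chord is D augmented major seventh.
D — root
F# — major 3rd
A# — augmented 5th
C# — major 7th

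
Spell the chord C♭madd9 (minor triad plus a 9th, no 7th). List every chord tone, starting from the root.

C♭madd9 is a minor added-ninth built on C♭.
- root: C♭
- minor 3rd: E𝄫
- perfect 5th: G♭
- major 9th: D♭

C♭, E𝄫, G♭, D♭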